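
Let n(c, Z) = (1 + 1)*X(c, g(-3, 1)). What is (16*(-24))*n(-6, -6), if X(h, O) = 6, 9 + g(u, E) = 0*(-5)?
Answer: -4608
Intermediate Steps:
g(u, E) = -9 (g(u, E) = -9 + 0*(-5) = -9 + 0 = -9)
n(c, Z) = 12 (n(c, Z) = (1 + 1)*6 = 2*6 = 12)
(16*(-24))*n(-6, -6) = (16*(-24))*12 = -384*12 = -4608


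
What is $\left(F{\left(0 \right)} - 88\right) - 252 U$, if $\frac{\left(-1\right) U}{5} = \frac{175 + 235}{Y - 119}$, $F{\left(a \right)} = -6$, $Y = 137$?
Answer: $28606$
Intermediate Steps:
$U = - \frac{1025}{9}$ ($U = - 5 \frac{175 + 235}{137 - 119} = - 5 \cdot \frac{410}{18} = - 5 \cdot 410 \cdot \frac{1}{18} = \left(-5\right) \frac{205}{9} = - \frac{1025}{9} \approx -113.89$)
$\left(F{\left(0 \right)} - 88\right) - 252 U = \left(-6 - 88\right) - -28700 = \left(-6 - 88\right) + 28700 = -94 + 28700 = 28606$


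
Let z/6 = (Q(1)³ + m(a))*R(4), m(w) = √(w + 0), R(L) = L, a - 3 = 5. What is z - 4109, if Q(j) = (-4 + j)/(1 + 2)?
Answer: -4133 + 48*√2 ≈ -4065.1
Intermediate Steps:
a = 8 (a = 3 + 5 = 8)
Q(j) = -4/3 + j/3 (Q(j) = (-4 + j)/3 = (-4 + j)*(⅓) = -4/3 + j/3)
m(w) = √w
z = -24 + 48*√2 (z = 6*(((-4/3 + (⅓)*1)³ + √8)*4) = 6*(((-4/3 + ⅓)³ + 2*√2)*4) = 6*(((-1)³ + 2*√2)*4) = 6*((-1 + 2*√2)*4) = 6*(-4 + 8*√2) = -24 + 48*√2 ≈ 43.882)
z - 4109 = (-24 + 48*√2) - 4109 = -4133 + 48*√2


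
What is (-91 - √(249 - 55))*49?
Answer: -4459 - 49*√194 ≈ -5141.5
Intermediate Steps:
(-91 - √(249 - 55))*49 = (-91 - √194)*49 = -4459 - 49*√194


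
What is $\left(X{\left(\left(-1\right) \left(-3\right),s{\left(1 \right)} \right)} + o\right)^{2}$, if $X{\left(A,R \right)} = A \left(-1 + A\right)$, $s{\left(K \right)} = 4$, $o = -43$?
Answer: $1369$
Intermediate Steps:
$\left(X{\left(\left(-1\right) \left(-3\right),s{\left(1 \right)} \right)} + o\right)^{2} = \left(\left(-1\right) \left(-3\right) \left(-1 - -3\right) - 43\right)^{2} = \left(3 \left(-1 + 3\right) - 43\right)^{2} = \left(3 \cdot 2 - 43\right)^{2} = \left(6 - 43\right)^{2} = \left(-37\right)^{2} = 1369$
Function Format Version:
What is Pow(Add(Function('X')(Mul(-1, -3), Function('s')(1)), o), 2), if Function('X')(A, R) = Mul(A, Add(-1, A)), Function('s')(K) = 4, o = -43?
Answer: 1369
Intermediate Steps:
Pow(Add(Function('X')(Mul(-1, -3), Function('s')(1)), o), 2) = Pow(Add(Mul(Mul(-1, -3), Add(-1, Mul(-1, -3))), -43), 2) = Pow(Add(Mul(3, Add(-1, 3)), -43), 2) = Pow(Add(Mul(3, 2), -43), 2) = Pow(Add(6, -43), 2) = Pow(-37, 2) = 1369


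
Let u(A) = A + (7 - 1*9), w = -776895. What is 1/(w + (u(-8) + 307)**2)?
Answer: -1/688686 ≈ -1.4520e-6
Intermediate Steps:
u(A) = -2 + A (u(A) = A + (7 - 9) = A - 2 = -2 + A)
1/(w + (u(-8) + 307)**2) = 1/(-776895 + ((-2 - 8) + 307)**2) = 1/(-776895 + (-10 + 307)**2) = 1/(-776895 + 297**2) = 1/(-776895 + 88209) = 1/(-688686) = -1/688686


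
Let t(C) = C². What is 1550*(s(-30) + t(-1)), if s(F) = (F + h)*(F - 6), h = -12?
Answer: 2345150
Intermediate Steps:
s(F) = (-12 + F)*(-6 + F) (s(F) = (F - 12)*(F - 6) = (-12 + F)*(-6 + F))
1550*(s(-30) + t(-1)) = 1550*((72 + (-30)² - 18*(-30)) + (-1)²) = 1550*((72 + 900 + 540) + 1) = 1550*(1512 + 1) = 1550*1513 = 2345150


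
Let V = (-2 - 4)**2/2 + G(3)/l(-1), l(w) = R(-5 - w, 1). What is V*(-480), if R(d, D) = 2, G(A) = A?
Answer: -9360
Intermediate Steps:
l(w) = 2
V = 39/2 (V = (-2 - 4)**2/2 + 3/2 = (-6)**2*(1/2) + 3*(1/2) = 36*(1/2) + 3/2 = 18 + 3/2 = 39/2 ≈ 19.500)
V*(-480) = (39/2)*(-480) = -9360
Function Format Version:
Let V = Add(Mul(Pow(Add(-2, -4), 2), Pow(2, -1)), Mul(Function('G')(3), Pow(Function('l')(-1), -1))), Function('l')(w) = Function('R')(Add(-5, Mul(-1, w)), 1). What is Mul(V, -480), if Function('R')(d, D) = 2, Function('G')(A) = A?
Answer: -9360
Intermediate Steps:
Function('l')(w) = 2
V = Rational(39, 2) (V = Add(Mul(Pow(Add(-2, -4), 2), Pow(2, -1)), Mul(3, Pow(2, -1))) = Add(Mul(Pow(-6, 2), Rational(1, 2)), Mul(3, Rational(1, 2))) = Add(Mul(36, Rational(1, 2)), Rational(3, 2)) = Add(18, Rational(3, 2)) = Rational(39, 2) ≈ 19.500)
Mul(V, -480) = Mul(Rational(39, 2), -480) = -9360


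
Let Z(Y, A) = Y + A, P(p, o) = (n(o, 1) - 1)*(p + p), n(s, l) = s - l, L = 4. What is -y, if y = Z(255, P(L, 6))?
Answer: -287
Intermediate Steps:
P(p, o) = 2*p*(-2 + o) (P(p, o) = ((o - 1*1) - 1)*(p + p) = ((o - 1) - 1)*(2*p) = ((-1 + o) - 1)*(2*p) = (-2 + o)*(2*p) = 2*p*(-2 + o))
Z(Y, A) = A + Y
y = 287 (y = 2*4*(-2 + 6) + 255 = 2*4*4 + 255 = 32 + 255 = 287)
-y = -1*287 = -287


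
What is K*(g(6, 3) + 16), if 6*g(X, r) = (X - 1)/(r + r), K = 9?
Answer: 581/4 ≈ 145.25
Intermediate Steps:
g(X, r) = (-1 + X)/(12*r) (g(X, r) = ((X - 1)/(r + r))/6 = ((-1 + X)/((2*r)))/6 = ((-1 + X)*(1/(2*r)))/6 = ((-1 + X)/(2*r))/6 = (-1 + X)/(12*r))
K*(g(6, 3) + 16) = 9*((1/12)*(-1 + 6)/3 + 16) = 9*((1/12)*(⅓)*5 + 16) = 9*(5/36 + 16) = 9*(581/36) = 581/4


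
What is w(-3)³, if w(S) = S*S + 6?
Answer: 3375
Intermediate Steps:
w(S) = 6 + S² (w(S) = S² + 6 = 6 + S²)
w(-3)³ = (6 + (-3)²)³ = (6 + 9)³ = 15³ = 3375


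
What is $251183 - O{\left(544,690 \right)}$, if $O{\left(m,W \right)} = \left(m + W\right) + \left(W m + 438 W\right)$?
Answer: $-427631$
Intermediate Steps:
$O{\left(m,W \right)} = m + 439 W + W m$ ($O{\left(m,W \right)} = \left(W + m\right) + \left(438 W + W m\right) = m + 439 W + W m$)
$251183 - O{\left(544,690 \right)} = 251183 - \left(544 + 439 \cdot 690 + 690 \cdot 544\right) = 251183 - \left(544 + 302910 + 375360\right) = 251183 - 678814 = -427631$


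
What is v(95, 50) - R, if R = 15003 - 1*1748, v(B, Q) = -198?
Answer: -13453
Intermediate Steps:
R = 13255 (R = 15003 - 1748 = 13255)
v(95, 50) - R = -198 - 1*13255 = -198 - 13255 = -13453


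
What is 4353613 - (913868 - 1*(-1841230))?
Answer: 1598515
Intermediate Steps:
4353613 - (913868 - 1*(-1841230)) = 4353613 - (913868 + 1841230) = 4353613 - 1*2755098 = 4353613 - 2755098 = 1598515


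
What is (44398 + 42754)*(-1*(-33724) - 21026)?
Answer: 1106656096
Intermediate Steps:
(44398 + 42754)*(-1*(-33724) - 21026) = 87152*(33724 - 21026) = 87152*12698 = 1106656096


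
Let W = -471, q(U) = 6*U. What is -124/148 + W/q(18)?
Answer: -6925/1332 ≈ -5.1990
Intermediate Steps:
-124/148 + W/q(18) = -124/148 - 471/(6*18) = -124*1/148 - 471/108 = -31/37 - 471*1/108 = -31/37 - 157/36 = -6925/1332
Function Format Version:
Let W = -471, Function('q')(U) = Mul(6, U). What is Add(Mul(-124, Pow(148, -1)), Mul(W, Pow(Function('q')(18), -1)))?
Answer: Rational(-6925, 1332) ≈ -5.1990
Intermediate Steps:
Add(Mul(-124, Pow(148, -1)), Mul(W, Pow(Function('q')(18), -1))) = Add(Mul(-124, Pow(148, -1)), Mul(-471, Pow(Mul(6, 18), -1))) = Add(Mul(-124, Rational(1, 148)), Mul(-471, Pow(108, -1))) = Add(Rational(-31, 37), Mul(-471, Rational(1, 108))) = Add(Rational(-31, 37), Rational(-157, 36)) = Rational(-6925, 1332)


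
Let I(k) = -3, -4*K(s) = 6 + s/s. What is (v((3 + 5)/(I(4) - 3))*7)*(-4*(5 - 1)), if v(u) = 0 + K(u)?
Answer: 196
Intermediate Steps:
K(s) = -7/4 (K(s) = -(6 + s/s)/4 = -(6 + 1)/4 = -1/4*7 = -7/4)
v(u) = -7/4 (v(u) = 0 - 7/4 = -7/4)
(v((3 + 5)/(I(4) - 3))*7)*(-4*(5 - 1)) = (-7/4*7)*(-4*(5 - 1)) = -(-49)*4 = -49/4*(-16) = 196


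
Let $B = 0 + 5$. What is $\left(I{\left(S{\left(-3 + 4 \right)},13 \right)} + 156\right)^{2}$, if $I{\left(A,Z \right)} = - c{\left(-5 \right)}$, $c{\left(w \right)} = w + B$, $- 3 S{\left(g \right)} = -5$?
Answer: $24336$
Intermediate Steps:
$B = 5$
$S{\left(g \right)} = \frac{5}{3}$ ($S{\left(g \right)} = \left(- \frac{1}{3}\right) \left(-5\right) = \frac{5}{3}$)
$c{\left(w \right)} = 5 + w$ ($c{\left(w \right)} = w + 5 = 5 + w$)
$I{\left(A,Z \right)} = 0$ ($I{\left(A,Z \right)} = - (5 - 5) = \left(-1\right) 0 = 0$)
$\left(I{\left(S{\left(-3 + 4 \right)},13 \right)} + 156\right)^{2} = \left(0 + 156\right)^{2} = 156^{2} = 24336$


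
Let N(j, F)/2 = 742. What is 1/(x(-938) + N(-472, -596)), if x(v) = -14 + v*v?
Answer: 1/881314 ≈ 1.1347e-6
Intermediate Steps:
x(v) = -14 + v²
N(j, F) = 1484 (N(j, F) = 2*742 = 1484)
1/(x(-938) + N(-472, -596)) = 1/((-14 + (-938)²) + 1484) = 1/((-14 + 879844) + 1484) = 1/(879830 + 1484) = 1/881314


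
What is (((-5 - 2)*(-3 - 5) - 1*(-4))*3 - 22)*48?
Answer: 7584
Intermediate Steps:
(((-5 - 2)*(-3 - 5) - 1*(-4))*3 - 22)*48 = ((-7*(-8) + 4)*3 - 22)*48 = ((56 + 4)*3 - 22)*48 = (60*3 - 22)*48 = (180 - 22)*48 = 158*48 = 7584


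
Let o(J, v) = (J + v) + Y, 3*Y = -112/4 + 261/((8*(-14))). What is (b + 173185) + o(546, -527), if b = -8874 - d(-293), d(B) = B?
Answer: 55309931/336 ≈ 1.6461e+5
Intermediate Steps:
Y = -3397/336 (Y = (-112/4 + 261/((8*(-14))))/3 = (-112*¼ + 261/(-112))/3 = (-28 + 261*(-1/112))/3 = (-28 - 261/112)/3 = (⅓)*(-3397/112) = -3397/336 ≈ -10.110)
o(J, v) = -3397/336 + J + v (o(J, v) = (J + v) - 3397/336 = -3397/336 + J + v)
b = -8581 (b = -8874 - 1*(-293) = -8874 + 293 = -8581)
(b + 173185) + o(546, -527) = (-8581 + 173185) + (-3397/336 + 546 - 527) = 164604 + 2987/336 = 55309931/336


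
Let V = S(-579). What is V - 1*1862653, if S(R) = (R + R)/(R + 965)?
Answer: -1862656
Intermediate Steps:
S(R) = 2*R/(965 + R) (S(R) = (2*R)/(965 + R) = 2*R/(965 + R))
V = -3 (V = 2*(-579)/(965 - 579) = 2*(-579)/386 = 2*(-579)*(1/386) = -3)
V - 1*1862653 = -3 - 1*1862653 = -3 - 1862653 = -1862656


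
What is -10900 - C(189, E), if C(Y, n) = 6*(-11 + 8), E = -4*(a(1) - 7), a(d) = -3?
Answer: -10882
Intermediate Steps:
E = 40 (E = -4*(-3 - 7) = -4*(-10) = 40)
C(Y, n) = -18 (C(Y, n) = 6*(-3) = -18)
-10900 - C(189, E) = -10900 - 1*(-18) = -10900 + 18 = -10882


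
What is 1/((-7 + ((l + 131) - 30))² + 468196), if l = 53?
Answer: 1/489805 ≈ 2.0416e-6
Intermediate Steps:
1/((-7 + ((l + 131) - 30))² + 468196) = 1/((-7 + ((53 + 131) - 30))² + 468196) = 1/((-7 + (184 - 30))² + 468196) = 1/((-7 + 154)² + 468196) = 1/(147² + 468196) = 1/(21609 + 468196) = 1/489805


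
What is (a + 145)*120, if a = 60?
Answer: 24600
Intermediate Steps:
(a + 145)*120 = (60 + 145)*120 = 205*120 = 24600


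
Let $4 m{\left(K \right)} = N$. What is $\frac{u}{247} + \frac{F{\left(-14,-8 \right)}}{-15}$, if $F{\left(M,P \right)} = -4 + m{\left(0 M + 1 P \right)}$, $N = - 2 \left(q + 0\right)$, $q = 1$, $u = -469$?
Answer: $- \frac{3949}{2470} \approx -1.5988$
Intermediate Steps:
$N = -2$ ($N = - 2 \left(1 + 0\right) = \left(-2\right) 1 = -2$)
$m{\left(K \right)} = - \frac{1}{2}$ ($m{\left(K \right)} = \frac{1}{4} \left(-2\right) = - \frac{1}{2}$)
$F{\left(M,P \right)} = - \frac{9}{2}$ ($F{\left(M,P \right)} = -4 - \frac{1}{2} = - \frac{9}{2}$)
$\frac{u}{247} + \frac{F{\left(-14,-8 \right)}}{-15} = - \frac{469}{247} - \frac{9}{2 \left(-15\right)} = \left(-469\right) \frac{1}{247} - - \frac{3}{10} = - \frac{469}{247} + \frac{3}{10} = - \frac{3949}{2470}$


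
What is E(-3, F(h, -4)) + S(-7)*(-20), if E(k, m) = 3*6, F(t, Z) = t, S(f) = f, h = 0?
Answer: 158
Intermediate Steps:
E(k, m) = 18
E(-3, F(h, -4)) + S(-7)*(-20) = 18 - 7*(-20) = 18 + 140 = 158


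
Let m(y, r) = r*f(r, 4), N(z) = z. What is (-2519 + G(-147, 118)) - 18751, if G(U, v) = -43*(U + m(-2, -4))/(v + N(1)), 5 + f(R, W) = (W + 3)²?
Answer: -148073/7 ≈ -21153.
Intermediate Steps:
f(R, W) = -5 + (3 + W)² (f(R, W) = -5 + (W + 3)² = -5 + (3 + W)²)
m(y, r) = 44*r (m(y, r) = r*(-5 + (3 + 4)²) = r*(-5 + 7²) = r*(-5 + 49) = r*44 = 44*r)
G(U, v) = -43*(-176 + U)/(1 + v) (G(U, v) = -43*(U + 44*(-4))/(v + 1) = -43*(U - 176)/(1 + v) = -43*(-176 + U)/(1 + v))
(-2519 + G(-147, 118)) - 18751 = (-2519 + 43*(176 - 1*(-147))/(1 + 118)) - 18751 = (-2519 + 43*(176 + 147)/119) - 18751 = (-2519 + 43*(1/119)*323) - 18751 = (-2519 + 817/7) - 18751 = -16816/7 - 18751 = -148073/7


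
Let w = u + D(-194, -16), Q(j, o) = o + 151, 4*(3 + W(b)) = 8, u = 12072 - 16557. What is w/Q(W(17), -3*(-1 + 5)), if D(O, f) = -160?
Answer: -4645/139 ≈ -33.417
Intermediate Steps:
u = -4485
W(b) = -1 (W(b) = -3 + (¼)*8 = -3 + 2 = -1)
Q(j, o) = 151 + o
w = -4645 (w = -4485 - 160 = -4645)
w/Q(W(17), -3*(-1 + 5)) = -4645/(151 - 3*(-1 + 5)) = -4645/(151 - 3*4) = -4645/(151 - 12) = -4645/139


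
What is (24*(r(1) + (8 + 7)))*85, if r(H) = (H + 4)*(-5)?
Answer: -20400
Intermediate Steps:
r(H) = -20 - 5*H (r(H) = (4 + H)*(-5) = -20 - 5*H)
(24*(r(1) + (8 + 7)))*85 = (24*((-20 - 5*1) + (8 + 7)))*85 = (24*((-20 - 5) + 15))*85 = (24*(-25 + 15))*85 = (24*(-10))*85 = -240*85 = -20400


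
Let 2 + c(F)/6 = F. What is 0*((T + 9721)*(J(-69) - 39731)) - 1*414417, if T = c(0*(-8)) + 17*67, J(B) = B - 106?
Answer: -414417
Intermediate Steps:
J(B) = -106 + B
c(F) = -12 + 6*F
T = 1127 (T = (-12 + 6*(0*(-8))) + 17*67 = (-12 + 6*0) + 1139 = (-12 + 0) + 1139 = -12 + 1139 = 1127)
0*((T + 9721)*(J(-69) - 39731)) - 1*414417 = 0*((1127 + 9721)*((-106 - 69) - 39731)) - 1*414417 = 0*(10848*(-175 - 39731)) - 414417 = 0*(10848*(-39906)) - 414417 = 0*(-432900288) - 414417 = 0 - 414417 = -414417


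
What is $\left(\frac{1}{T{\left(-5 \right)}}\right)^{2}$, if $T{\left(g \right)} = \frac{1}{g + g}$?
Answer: $100$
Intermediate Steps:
$T{\left(g \right)} = \frac{1}{2 g}$
$\left(\frac{1}{T{\left(-5 \right)}}\right)^{2} = \left(\frac{1}{\frac{1}{2} \frac{1}{-5}}\right)^{2} = \left(\frac{1}{\frac{1}{2} \left(- \frac{1}{5}\right)}\right)^{2} = \left(\frac{1}{- \frac{1}{10}}\right)^{2} = \left(-10\right)^{2} = 100$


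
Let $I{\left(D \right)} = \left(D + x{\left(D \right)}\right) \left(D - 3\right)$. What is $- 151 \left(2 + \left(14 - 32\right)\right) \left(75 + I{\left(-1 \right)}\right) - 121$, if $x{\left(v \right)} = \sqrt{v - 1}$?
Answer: $190743 - 9664 i \sqrt{2} \approx 1.9074 \cdot 10^{5} - 13667.0 i$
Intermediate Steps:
$x{\left(v \right)} = \sqrt{-1 + v}$
$I{\left(D \right)} = \left(-3 + D\right) \left(D + \sqrt{-1 + D}\right)$ ($I{\left(D \right)} = \left(D + \sqrt{-1 + D}\right) \left(D - 3\right) = \left(D + \sqrt{-1 + D}\right) \left(-3 + D\right) = \left(-3 + D\right) \left(D + \sqrt{-1 + D}\right)$)
$- 151 \left(2 + \left(14 - 32\right)\right) \left(75 + I{\left(-1 \right)}\right) - 121 = - 151 \left(2 + \left(14 - 32\right)\right) \left(75 - \left(-3 - 1 + 4 \sqrt{-1 - 1}\right)\right) - 121 = - 151 \left(2 + \left(14 - 32\right)\right) \left(75 + \left(1 + 3 - 3 \sqrt{-2} - \sqrt{-2}\right)\right) - 121 = - 151 \left(2 - 18\right) \left(75 + \left(1 + 3 - 3 i \sqrt{2} - i \sqrt{2}\right)\right) - 121 = - 151 \left(- 16 \left(75 + \left(1 + 3 - 3 i \sqrt{2} - i \sqrt{2}\right)\right)\right) - 121 = - 151 \left(- 16 \left(75 + \left(4 - 4 i \sqrt{2}\right)\right)\right) - 121 = - 151 \left(- 16 \left(79 - 4 i \sqrt{2}\right)\right) - 121 = - 151 \left(-1264 + 64 i \sqrt{2}\right) - 121 = \left(190864 - 9664 i \sqrt{2}\right) - 121 = 190743 - 9664 i \sqrt{2}$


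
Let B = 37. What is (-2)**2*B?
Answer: 148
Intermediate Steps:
(-2)**2*B = (-2)**2*37 = 4*37 = 148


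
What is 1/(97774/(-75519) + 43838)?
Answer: 75519/3310504148 ≈ 2.2812e-5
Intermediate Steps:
1/(97774/(-75519) + 43838) = 1/(97774*(-1/75519) + 43838) = 1/(-97774/75519 + 43838) = 1/(3310504148/75519) = 75519/3310504148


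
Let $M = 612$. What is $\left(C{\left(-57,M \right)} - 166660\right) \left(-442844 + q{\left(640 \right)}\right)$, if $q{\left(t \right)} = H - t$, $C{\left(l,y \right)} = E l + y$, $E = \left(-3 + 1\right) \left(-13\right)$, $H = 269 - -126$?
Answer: $74230700170$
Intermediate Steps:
$H = 395$ ($H = 269 + 126 = 395$)
$E = 26$ ($E = \left(-2\right) \left(-13\right) = 26$)
$C{\left(l,y \right)} = y + 26 l$ ($C{\left(l,y \right)} = 26 l + y = y + 26 l$)
$q{\left(t \right)} = 395 - t$
$\left(C{\left(-57,M \right)} - 166660\right) \left(-442844 + q{\left(640 \right)}\right) = \left(\left(612 + 26 \left(-57\right)\right) - 166660\right) \left(-442844 + \left(395 - 640\right)\right) = \left(\left(612 - 1482\right) - 166660\right) \left(-442844 + \left(395 - 640\right)\right) = \left(-870 - 166660\right) \left(-442844 - 245\right) = \left(-167530\right) \left(-443089\right) = 74230700170$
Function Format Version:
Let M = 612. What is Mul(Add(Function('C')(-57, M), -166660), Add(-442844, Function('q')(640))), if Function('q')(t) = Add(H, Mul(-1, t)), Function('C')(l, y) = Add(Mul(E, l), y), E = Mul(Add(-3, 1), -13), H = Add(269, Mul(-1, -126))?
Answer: 74230700170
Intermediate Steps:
H = 395 (H = Add(269, 126) = 395)
E = 26 (E = Mul(-2, -13) = 26)
Function('C')(l, y) = Add(y, Mul(26, l)) (Function('C')(l, y) = Add(Mul(26, l), y) = Add(y, Mul(26, l)))
Function('q')(t) = Add(395, Mul(-1, t))
Mul(Add(Function('C')(-57, M), -166660), Add(-442844, Function('q')(640))) = Mul(Add(Add(612, Mul(26, -57)), -166660), Add(-442844, Add(395, Mul(-1, 640)))) = Mul(Add(Add(612, -1482), -166660), Add(-442844, Add(395, -640))) = Mul(Add(-870, -166660), Add(-442844, -245)) = Mul(-167530, -443089) = 74230700170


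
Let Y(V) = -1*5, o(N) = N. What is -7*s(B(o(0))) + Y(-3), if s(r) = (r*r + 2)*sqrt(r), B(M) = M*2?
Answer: -5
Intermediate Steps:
Y(V) = -5
B(M) = 2*M
s(r) = sqrt(r)*(2 + r**2) (s(r) = (r**2 + 2)*sqrt(r) = (2 + r**2)*sqrt(r) = sqrt(r)*(2 + r**2))
-7*s(B(o(0))) + Y(-3) = -7*sqrt(2*0)*(2 + (2*0)**2) - 5 = -7*sqrt(0)*(2 + 0**2) - 5 = -0*(2 + 0) - 5 = -0*2 - 5 = -7*0 - 5 = 0 - 5 = -5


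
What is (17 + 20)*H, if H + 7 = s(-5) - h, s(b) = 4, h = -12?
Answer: 333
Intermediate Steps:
H = 9 (H = -7 + (4 - 1*(-12)) = -7 + (4 + 12) = -7 + 16 = 9)
(17 + 20)*H = (17 + 20)*9 = 37*9 = 333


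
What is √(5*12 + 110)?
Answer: √170 ≈ 13.038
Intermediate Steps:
√(5*12 + 110) = √(60 + 110) = √170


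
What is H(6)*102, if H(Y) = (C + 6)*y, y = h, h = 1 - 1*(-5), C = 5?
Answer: 6732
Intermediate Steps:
h = 6 (h = 1 + 5 = 6)
y = 6
H(Y) = 66 (H(Y) = (5 + 6)*6 = 11*6 = 66)
H(6)*102 = 66*102 = 6732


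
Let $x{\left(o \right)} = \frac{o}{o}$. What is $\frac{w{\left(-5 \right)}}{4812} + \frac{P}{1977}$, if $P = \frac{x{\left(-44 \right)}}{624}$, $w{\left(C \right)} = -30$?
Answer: $- \frac{3083719}{494692848} \approx -0.0062336$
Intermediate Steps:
$x{\left(o \right)} = 1$
$P = \frac{1}{624}$ ($P = 1 \cdot \frac{1}{624} = \frac{1}{624} \approx 0.0016026$)
$\frac{w{\left(-5 \right)}}{4812} + \frac{P}{1977} = - \frac{30}{4812} + \frac{1}{624 \cdot 1977} = \left(-30\right) \frac{1}{4812} + \frac{1}{624} \cdot \frac{1}{1977} = - \frac{5}{802} + \frac{1}{1233648} = - \frac{3083719}{494692848}$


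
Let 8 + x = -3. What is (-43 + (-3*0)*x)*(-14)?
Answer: 602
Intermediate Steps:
x = -11 (x = -8 - 3 = -11)
(-43 + (-3*0)*x)*(-14) = (-43 - 3*0*(-11))*(-14) = (-43 + 0*(-11))*(-14) = (-43 + 0)*(-14) = -43*(-14) = 602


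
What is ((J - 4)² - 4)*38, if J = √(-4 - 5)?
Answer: 114 - 912*I ≈ 114.0 - 912.0*I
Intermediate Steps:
J = 3*I (J = √(-9) = 3*I ≈ 3.0*I)
((J - 4)² - 4)*38 = ((3*I - 4)² - 4)*38 = ((-4 + 3*I)² - 4)*38 = (-4 + (-4 + 3*I)²)*38 = -152 + 38*(-4 + 3*I)²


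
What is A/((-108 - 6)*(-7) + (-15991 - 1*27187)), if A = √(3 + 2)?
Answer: -√5/42380 ≈ -5.2762e-5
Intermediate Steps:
A = √5 ≈ 2.2361
A/((-108 - 6)*(-7) + (-15991 - 1*27187)) = √5/((-108 - 6)*(-7) + (-15991 - 1*27187)) = √5/(-114*(-7) + (-15991 - 27187)) = √5/(798 - 43178) = √5/(-42380) = √5*(-1/42380) = -√5/42380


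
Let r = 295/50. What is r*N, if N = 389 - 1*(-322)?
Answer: 41949/10 ≈ 4194.9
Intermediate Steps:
r = 59/10 (r = 295*(1/50) = 59/10 ≈ 5.9000)
N = 711 (N = 389 + 322 = 711)
r*N = (59/10)*711 = 41949/10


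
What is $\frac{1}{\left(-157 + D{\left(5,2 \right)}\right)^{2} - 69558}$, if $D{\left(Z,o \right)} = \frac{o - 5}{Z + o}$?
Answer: $- \frac{49}{2193938} \approx -2.2334 \cdot 10^{-5}$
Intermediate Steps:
$D{\left(Z,o \right)} = \frac{-5 + o}{Z + o}$
$\frac{1}{\left(-157 + D{\left(5,2 \right)}\right)^{2} - 69558} = \frac{1}{\left(-157 + \frac{-5 + 2}{5 + 2}\right)^{2} - 69558} = \frac{1}{\left(-157 + \frac{1}{7} \left(-3\right)\right)^{2} - 69558} = \frac{1}{\left(-157 - \frac{3}{7}\right)^{2} - 69558} = \frac{1}{\left(- \frac{1102}{7}\right)^{2} - 69558} = \frac{1}{\frac{1214404}{49} - 69558} = \frac{1}{- \frac{2193938}{49}} = - \frac{49}{2193938}$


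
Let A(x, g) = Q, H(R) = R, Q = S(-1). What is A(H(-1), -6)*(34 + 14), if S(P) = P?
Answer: -48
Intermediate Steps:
Q = -1
A(x, g) = -1
A(H(-1), -6)*(34 + 14) = -(34 + 14) = -1*48 = -48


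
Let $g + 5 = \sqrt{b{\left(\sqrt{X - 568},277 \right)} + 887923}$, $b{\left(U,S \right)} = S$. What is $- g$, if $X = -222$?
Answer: $5 - 10 \sqrt{8882} \approx -937.44$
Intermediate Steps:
$g = -5 + 10 \sqrt{8882}$ ($g = -5 + \sqrt{277 + 887923} = -5 + \sqrt{888200} = -5 + 10 \sqrt{8882} \approx 937.44$)
$- g = - (-5 + 10 \sqrt{8882}) = 5 - 10 \sqrt{8882}$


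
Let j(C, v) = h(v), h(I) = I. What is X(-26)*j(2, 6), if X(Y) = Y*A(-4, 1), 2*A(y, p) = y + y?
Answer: 624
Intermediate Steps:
A(y, p) = y (A(y, p) = (y + y)/2 = (2*y)/2 = y)
j(C, v) = v
X(Y) = -4*Y (X(Y) = Y*(-4) = -4*Y)
X(-26)*j(2, 6) = -4*(-26)*6 = 104*6 = 624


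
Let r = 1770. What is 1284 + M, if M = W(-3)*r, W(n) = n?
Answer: -4026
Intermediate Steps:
M = -5310 (M = -3*1770 = -5310)
1284 + M = 1284 - 5310 = -4026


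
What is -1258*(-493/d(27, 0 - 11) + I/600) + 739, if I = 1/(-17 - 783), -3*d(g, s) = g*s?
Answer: 55468420757/7920000 ≈ 7003.6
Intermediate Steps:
d(g, s) = -g*s/3
I = -1/800 (I = 1/(-800) = -1/800 ≈ -0.0012500)
-1258*(-493/d(27, 0 - 11) + I/600) + 739 = -1258*(-493*(-1/(9*(0 - 11))) - 1/800/600) + 739 = -1258*(-493/((-1/3*27*(-11))) - 1/800*1/600) + 739 = -1258*(-493/99 - 1/480000) + 739 = -1258*(-78880033/15840000) + 739 = 49615540757/7920000 + 739 = 55468420757/7920000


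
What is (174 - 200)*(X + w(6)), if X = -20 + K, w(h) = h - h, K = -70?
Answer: 2340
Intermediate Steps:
w(h) = 0
X = -90 (X = -20 - 70 = -90)
(174 - 200)*(X + w(6)) = (174 - 200)*(-90 + 0) = -26*(-90) = 2340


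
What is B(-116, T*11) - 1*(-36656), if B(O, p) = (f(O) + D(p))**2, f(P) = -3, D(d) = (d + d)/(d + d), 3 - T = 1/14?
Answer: 36660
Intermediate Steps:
T = 41/14 (T = 3 - 1/14 = 41/14 ≈ 2.9286)
D(d) = 1 (D(d) = (2*d)/((2*d)) = (2*d)*(1/(2*d)) = 1)
B(O, p) = 4 (B(O, p) = (-3 + 1)**2 = (-2)**2 = 4)
B(-116, T*11) - 1*(-36656) = 4 - 1*(-36656) = 4 + 36656 = 36660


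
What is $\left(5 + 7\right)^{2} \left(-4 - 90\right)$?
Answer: $-13536$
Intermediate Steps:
$\left(5 + 7\right)^{2} \left(-4 - 90\right) = 12^{2} \left(-94\right) = 144 \left(-94\right) = -13536$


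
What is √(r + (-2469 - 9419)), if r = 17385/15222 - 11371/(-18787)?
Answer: 5*I*√4320368041393813382/95325238 ≈ 109.02*I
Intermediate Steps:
r = 166567119/95325238 (r = 17385*(1/15222) - 11371*(-1/18787) = 5795/5074 + 11371/18787 = 166567119/95325238 ≈ 1.7474)
√(r + (-2469 - 9419)) = √(166567119/95325238 + (-2469 - 9419)) = √(166567119/95325238 - 11888) = √(-1133059862225/95325238) = 5*I*√4320368041393813382/95325238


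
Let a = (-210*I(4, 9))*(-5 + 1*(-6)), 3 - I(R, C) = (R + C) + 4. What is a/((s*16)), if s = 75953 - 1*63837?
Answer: -8085/48464 ≈ -0.16682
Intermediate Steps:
I(R, C) = -1 - C - R (I(R, C) = 3 - ((R + C) + 4) = 3 - ((C + R) + 4) = 3 - (4 + C + R) = 3 + (-4 - C - R) = -1 - C - R)
s = 12116 (s = 75953 - 63837 = 12116)
a = -32340 (a = (-210*(-1 - 1*9 - 1*4))*(-5 + 1*(-6)) = (-210*(-1 - 9 - 4))*(-5 - 6) = -210*(-14)*(-11) = 2940*(-11) = -32340)
a/((s*16)) = -32340/(12116*16) = -32340/193856 = -32340*1/193856 = -8085/48464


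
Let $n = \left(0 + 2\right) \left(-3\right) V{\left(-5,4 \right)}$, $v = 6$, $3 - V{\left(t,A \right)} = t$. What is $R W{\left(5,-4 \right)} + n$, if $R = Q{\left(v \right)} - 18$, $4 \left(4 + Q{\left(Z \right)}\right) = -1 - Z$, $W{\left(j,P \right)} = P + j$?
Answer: $- \frac{287}{4} \approx -71.75$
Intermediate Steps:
$V{\left(t,A \right)} = 3 - t$
$Q{\left(Z \right)} = - \frac{17}{4} - \frac{Z}{4}$ ($Q{\left(Z \right)} = -4 + \frac{-1 - Z}{4} = -4 - \left(\frac{1}{4} + \frac{Z}{4}\right) = - \frac{17}{4} - \frac{Z}{4}$)
$n = -48$ ($n = \left(0 + 2\right) \left(-3\right) \left(3 - -5\right) = 2 \left(-3\right) \left(3 + 5\right) = \left(-6\right) 8 = -48$)
$R = - \frac{95}{4}$ ($R = \left(- \frac{17}{4} - \frac{3}{2}\right) - 18 = - \frac{23}{4} - 18 = - \frac{95}{4} \approx -23.75$)
$R W{\left(5,-4 \right)} + n = - \frac{95 \left(-4 + 5\right)}{4} - 48 = \left(- \frac{95}{4}\right) 1 - 48 = - \frac{95}{4} - 48 = - \frac{287}{4}$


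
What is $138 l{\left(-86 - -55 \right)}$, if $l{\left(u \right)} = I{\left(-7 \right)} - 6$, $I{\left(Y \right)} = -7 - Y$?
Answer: $-828$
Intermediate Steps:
$l{\left(u \right)} = -6$ ($l{\left(u \right)} = \left(-7 - -7\right) - 6 = \left(-7 + 7\right) - 6 = 0 - 6 = -6$)
$138 l{\left(-86 - -55 \right)} = 138 \left(-6\right) = -828$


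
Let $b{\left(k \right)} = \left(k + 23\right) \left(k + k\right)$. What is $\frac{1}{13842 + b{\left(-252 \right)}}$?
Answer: $\frac{1}{129258} \approx 7.7365 \cdot 10^{-6}$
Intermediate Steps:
$b{\left(k \right)} = 2 k \left(23 + k\right)$ ($b{\left(k \right)} = \left(23 + k\right) 2 k = 2 k \left(23 + k\right)$)
$\frac{1}{13842 + b{\left(-252 \right)}} = \frac{1}{13842 + 2 \left(-252\right) \left(23 - 252\right)} = \frac{1}{13842 + 2 \left(-252\right) \left(-229\right)} = \frac{1}{13842 + 115416} = \frac{1}{129258}$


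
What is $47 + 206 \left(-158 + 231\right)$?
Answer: $15085$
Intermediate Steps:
$47 + 206 \left(-158 + 231\right) = 47 + 206 \cdot 73 = 47 + 15038 = 15085$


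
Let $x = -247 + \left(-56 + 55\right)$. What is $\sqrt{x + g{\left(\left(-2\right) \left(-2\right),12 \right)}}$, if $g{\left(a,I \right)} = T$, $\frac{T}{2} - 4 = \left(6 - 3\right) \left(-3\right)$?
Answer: $i \sqrt{258} \approx 16.062 i$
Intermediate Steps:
$T = -10$ ($T = 8 + 2 \left(6 - 3\right) \left(-3\right) = 8 + 2 \cdot 3 \left(-3\right) = 8 + 2 \left(-9\right) = 8 - 18 = -10$)
$g{\left(a,I \right)} = -10$
$x = -248$ ($x = -247 - 1 = -248$)
$\sqrt{x + g{\left(\left(-2\right) \left(-2\right),12 \right)}} = \sqrt{-248 - 10} = \sqrt{-258} = i \sqrt{258}$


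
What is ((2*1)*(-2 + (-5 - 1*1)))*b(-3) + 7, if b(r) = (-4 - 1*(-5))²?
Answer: -9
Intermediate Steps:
b(r) = 1 (b(r) = (-4 + 5)² = 1² = 1)
((2*1)*(-2 + (-5 - 1*1)))*b(-3) + 7 = ((2*1)*(-2 + (-5 - 1*1)))*1 + 7 = (2*(-2 + (-5 - 1)))*1 + 7 = (2*(-2 - 6))*1 + 7 = (2*(-8))*1 + 7 = -16*1 + 7 = -16 + 7 = -9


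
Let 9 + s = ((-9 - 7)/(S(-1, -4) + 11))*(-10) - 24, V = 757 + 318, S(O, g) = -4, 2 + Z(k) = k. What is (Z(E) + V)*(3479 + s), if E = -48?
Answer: 24889050/7 ≈ 3.5556e+6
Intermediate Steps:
Z(k) = -2 + k
V = 1075
s = -71/7 (s = -9 + (((-9 - 7)/(-4 + 11))*(-10) - 24) = -9 + (-16/7*(-10) - 24) = -9 + (160/7 - 24) = -9 - 8/7 = -71/7 ≈ -10.143)
(Z(E) + V)*(3479 + s) = ((-2 - 48) + 1075)*(3479 - 71/7) = (-50 + 1075)*(24282/7) = 1025*(24282/7) = 24889050/7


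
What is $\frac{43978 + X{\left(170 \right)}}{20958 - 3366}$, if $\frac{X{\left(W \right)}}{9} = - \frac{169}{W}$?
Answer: $\frac{7474739}{2990640} \approx 2.4994$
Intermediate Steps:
$X{\left(W \right)} = - \frac{1521}{W}$ ($X{\left(W \right)} = 9 \left(- \frac{169}{W}\right) = - \frac{1521}{W}$)
$\frac{43978 + X{\left(170 \right)}}{20958 - 3366} = \frac{43978 - \frac{1521}{170}}{20958 - 3366} = \frac{43978 - \frac{1521}{170}}{17592} = \left(43978 - \frac{1521}{170}\right) \frac{1}{17592} = \frac{7474739}{170} \cdot \frac{1}{17592} = \frac{7474739}{2990640}$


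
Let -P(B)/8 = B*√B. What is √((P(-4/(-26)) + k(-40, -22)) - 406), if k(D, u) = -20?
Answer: √(-71994 - 16*√26)/13 ≈ 20.651*I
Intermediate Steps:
P(B) = -8*B^(3/2) (P(B) = -8*B*√B = -8*B^(3/2))
√((P(-4/(-26)) + k(-40, -22)) - 406) = √((-8*8*(-1/(-26))^(3/2) - 20) - 406) = √((-8*2*√26/169 - 20) - 406) = √((-16*√26/169 - 20) - 406) = √((-20 - 16*√26/169) - 406) = √(-426 - 16*√26/169)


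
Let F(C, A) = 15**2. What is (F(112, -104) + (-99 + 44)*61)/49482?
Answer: -1565/24741 ≈ -0.063255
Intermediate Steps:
F(C, A) = 225
(F(112, -104) + (-99 + 44)*61)/49482 = (225 + (-99 + 44)*61)/49482 = (225 - 55*61)*(1/49482) = (225 - 3355)*(1/49482) = -3130*1/49482 = -1565/24741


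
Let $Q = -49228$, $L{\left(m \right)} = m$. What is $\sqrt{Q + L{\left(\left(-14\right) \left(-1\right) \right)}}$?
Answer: $i \sqrt{49214} \approx 221.84 i$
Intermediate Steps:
$\sqrt{Q + L{\left(\left(-14\right) \left(-1\right) \right)}} = \sqrt{-49228 - -14} = \sqrt{-49228 + 14} = \sqrt{-49214} = i \sqrt{49214}$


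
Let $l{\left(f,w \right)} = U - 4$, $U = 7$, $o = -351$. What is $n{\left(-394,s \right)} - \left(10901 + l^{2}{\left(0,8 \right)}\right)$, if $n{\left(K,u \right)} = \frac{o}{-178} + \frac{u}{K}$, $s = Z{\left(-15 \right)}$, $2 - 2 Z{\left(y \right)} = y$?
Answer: $- \frac{765003339}{70132} \approx -10908.0$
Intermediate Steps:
$Z{\left(y \right)} = 1 - \frac{y}{2}$
$l{\left(f,w \right)} = 3$ ($l{\left(f,w \right)} = 7 - 4 = 3$)
$s = \frac{17}{2}$ ($s = 1 - - \frac{15}{2} = 1 + \frac{15}{2} = \frac{17}{2} \approx 8.5$)
$n{\left(K,u \right)} = \frac{351}{178} + \frac{u}{K}$ ($n{\left(K,u \right)} = - \frac{351}{-178} + \frac{u}{K} = \left(-351\right) \left(- \frac{1}{178}\right) + \frac{u}{K} = \frac{351}{178} + \frac{u}{K}$)
$n{\left(-394,s \right)} - \left(10901 + l^{2}{\left(0,8 \right)}\right) = \left(\frac{351}{178} + \frac{17}{2 \left(-394\right)}\right) - \left(10901 + 3^{2}\right) = \left(\frac{351}{178} + \frac{17}{2} \left(- \frac{1}{394}\right)\right) - \left(10901 + 9\right) = \left(\frac{351}{178} - \frac{17}{788}\right) - 10910 = \frac{136781}{70132} - 10910 = - \frac{765003339}{70132}$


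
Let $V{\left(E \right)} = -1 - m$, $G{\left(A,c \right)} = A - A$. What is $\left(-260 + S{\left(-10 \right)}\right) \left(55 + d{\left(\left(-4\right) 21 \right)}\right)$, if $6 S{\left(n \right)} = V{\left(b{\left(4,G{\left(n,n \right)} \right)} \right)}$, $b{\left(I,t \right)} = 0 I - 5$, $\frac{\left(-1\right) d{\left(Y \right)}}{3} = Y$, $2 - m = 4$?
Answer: $- \frac{478613}{6} \approx -79769.0$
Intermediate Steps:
$m = -2$ ($m = 2 - 4 = -2$)
$d{\left(Y \right)} = - 3 Y$
$G{\left(A,c \right)} = 0$
$b{\left(I,t \right)} = -5$ ($b{\left(I,t \right)} = 0 - 5 = -5$)
$V{\left(E \right)} = 1$ ($V{\left(E \right)} = -1 - -2 = -1 + 2 = 1$)
$S{\left(n \right)} = \frac{1}{6}$ ($S{\left(n \right)} = \frac{1}{6} \cdot 1 = \frac{1}{6}$)
$\left(-260 + S{\left(-10 \right)}\right) \left(55 + d{\left(\left(-4\right) 21 \right)}\right) = \left(-260 + \frac{1}{6}\right) \left(55 - 3 \left(\left(-4\right) 21\right)\right) = - \frac{1559 \left(55 - -252\right)}{6} = - \frac{1559 \left(55 + 252\right)}{6} = \left(- \frac{1559}{6}\right) 307 = - \frac{478613}{6}$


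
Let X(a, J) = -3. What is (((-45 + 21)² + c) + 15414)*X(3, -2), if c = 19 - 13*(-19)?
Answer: -48768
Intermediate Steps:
c = 266 (c = 19 + 247 = 266)
(((-45 + 21)² + c) + 15414)*X(3, -2) = (((-45 + 21)² + 266) + 15414)*(-3) = (((-24)² + 266) + 15414)*(-3) = ((576 + 266) + 15414)*(-3) = (842 + 15414)*(-3) = 16256*(-3) = -48768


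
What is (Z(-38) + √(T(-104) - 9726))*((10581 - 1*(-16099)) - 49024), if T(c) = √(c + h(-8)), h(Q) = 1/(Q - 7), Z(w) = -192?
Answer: 4290048 - 7448*√(-2188350 + 15*I*√23415)/5 ≈ 4.2889e+6 - 2.2036e+6*I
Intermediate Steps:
h(Q) = 1/(-7 + Q)
T(c) = √(-1/15 + c) (T(c) = √(c + 1/(-7 - 8)) = √(c + 1/(-15)) = √(c - 1/15) = √(-1/15 + c))
(Z(-38) + √(T(-104) - 9726))*((10581 - 1*(-16099)) - 49024) = (-192 + √(√(-15 + 225*(-104))/15 - 9726))*((10581 - 1*(-16099)) - 49024) = (-192 + √(√(-15 - 23400)/15 - 9726))*((10581 + 16099) - 49024) = (-192 + √(√(-23415)/15 - 9726))*(26680 - 49024) = (-192 + √((I*√23415)/15 - 9726))*(-22344) = (-192 + √(I*√23415/15 - 9726))*(-22344) = (-192 + √(-9726 + I*√23415/15))*(-22344) = 4290048 - 22344*√(-9726 + I*√23415/15)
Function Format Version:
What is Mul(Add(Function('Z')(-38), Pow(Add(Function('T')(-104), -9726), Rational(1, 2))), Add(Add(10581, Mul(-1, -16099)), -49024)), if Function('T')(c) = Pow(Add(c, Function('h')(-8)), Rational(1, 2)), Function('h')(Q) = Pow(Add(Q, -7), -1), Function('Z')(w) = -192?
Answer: Add(4290048, Mul(Rational(-7448, 5), Pow(Add(-2188350, Mul(15, I, Pow(23415, Rational(1, 2)))), Rational(1, 2)))) ≈ Add(4.2889e+6, Mul(-2.2036e+6, I))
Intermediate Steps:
Function('h')(Q) = Pow(Add(-7, Q), -1)
Function('T')(c) = Pow(Add(Rational(-1, 15), c), Rational(1, 2)) (Function('T')(c) = Pow(Add(c, Pow(Add(-7, -8), -1)), Rational(1, 2)) = Pow(Add(c, Pow(-15, -1)), Rational(1, 2)) = Pow(Add(c, Rational(-1, 15)), Rational(1, 2)) = Pow(Add(Rational(-1, 15), c), Rational(1, 2)))
Mul(Add(Function('Z')(-38), Pow(Add(Function('T')(-104), -9726), Rational(1, 2))), Add(Add(10581, Mul(-1, -16099)), -49024)) = Mul(Add(-192, Pow(Add(Mul(Rational(1, 15), Pow(Add(-15, Mul(225, -104)), Rational(1, 2))), -9726), Rational(1, 2))), Add(Add(10581, Mul(-1, -16099)), -49024)) = Mul(Add(-192, Pow(Add(Mul(Rational(1, 15), Pow(Add(-15, -23400), Rational(1, 2))), -9726), Rational(1, 2))), Add(Add(10581, 16099), -49024)) = Mul(Add(-192, Pow(Add(Mul(Rational(1, 15), Pow(-23415, Rational(1, 2))), -9726), Rational(1, 2))), Add(26680, -49024)) = Mul(Add(-192, Pow(Add(Mul(Rational(1, 15), Mul(I, Pow(23415, Rational(1, 2)))), -9726), Rational(1, 2))), -22344) = Mul(Add(-192, Pow(Add(Mul(Rational(1, 15), I, Pow(23415, Rational(1, 2))), -9726), Rational(1, 2))), -22344) = Mul(Add(-192, Pow(Add(-9726, Mul(Rational(1, 15), I, Pow(23415, Rational(1, 2)))), Rational(1, 2))), -22344) = Add(4290048, Mul(-22344, Pow(Add(-9726, Mul(Rational(1, 15), I, Pow(23415, Rational(1, 2)))), Rational(1, 2))))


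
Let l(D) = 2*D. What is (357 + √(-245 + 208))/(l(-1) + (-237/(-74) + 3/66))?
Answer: 145299/508 + 407*I*√37/508 ≈ 286.02 + 4.8734*I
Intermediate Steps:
(357 + √(-245 + 208))/(l(-1) + (-237/(-74) + 3/66)) = (357 + √(-245 + 208))/(2*(-1) + (-237/(-74) + 3/66)) = (357 + √(-37))/(-2 + (-237*(-1/74) + 3*(1/66))) = (357 + I*√37)/(-2 + (237/74 + 1/22)) = (357 + I*√37)/(-2 + 1322/407) = (357 + I*√37)/(508/407) = (357 + I*√37)*(407/508) = 145299/508 + 407*I*√37/508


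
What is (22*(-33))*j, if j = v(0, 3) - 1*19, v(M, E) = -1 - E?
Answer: 16698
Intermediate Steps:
j = -23 (j = (-1 - 1*3) - 1*19 = (-1 - 3) - 19 = -4 - 19 = -23)
(22*(-33))*j = (22*(-33))*(-23) = -726*(-23) = 16698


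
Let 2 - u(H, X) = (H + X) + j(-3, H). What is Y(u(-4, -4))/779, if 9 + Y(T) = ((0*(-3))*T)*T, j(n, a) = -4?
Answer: -9/779 ≈ -0.011553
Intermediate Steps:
u(H, X) = 6 - H - X (u(H, X) = 2 - ((H + X) - 4) = 2 - (-4 + H + X) = 2 + (4 - H - X) = 6 - H - X)
Y(T) = -9 (Y(T) = -9 + ((0*(-3))*T)*T = -9 + (0*T)*T = -9 + 0*T = -9 + 0 = -9)
Y(u(-4, -4))/779 = -9/779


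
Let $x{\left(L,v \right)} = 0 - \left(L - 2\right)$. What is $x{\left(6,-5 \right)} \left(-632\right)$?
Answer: $2528$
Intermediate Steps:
$x{\left(L,v \right)} = 2 - L$ ($x{\left(L,v \right)} = 0 - \left(-2 + L\right) = 2 - L$)
$x{\left(6,-5 \right)} \left(-632\right) = \left(2 - 6\right) \left(-632\right) = \left(-4\right) \left(-632\right) = 2528$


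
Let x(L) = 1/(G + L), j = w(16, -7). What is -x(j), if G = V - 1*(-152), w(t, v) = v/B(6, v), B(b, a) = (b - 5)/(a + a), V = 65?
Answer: -1/315 ≈ -0.0031746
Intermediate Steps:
B(b, a) = (-5 + b)/(2*a) (B(b, a) = (-5 + b)/((2*a)) = (-5 + b)*(1/(2*a)) = (-5 + b)/(2*a))
w(t, v) = 2*v**2 (w(t, v) = v/(((-5 + 6)/(2*v))) = v/(((1/2)*1/v)) = v/((1/(2*v))) = v*(2*v) = 2*v**2)
j = 98 (j = 2*(-7)**2 = 2*49 = 98)
G = 217 (G = 65 - 1*(-152) = 65 + 152 = 217)
x(L) = 1/(217 + L)
-x(j) = -1/(217 + 98) = -1/315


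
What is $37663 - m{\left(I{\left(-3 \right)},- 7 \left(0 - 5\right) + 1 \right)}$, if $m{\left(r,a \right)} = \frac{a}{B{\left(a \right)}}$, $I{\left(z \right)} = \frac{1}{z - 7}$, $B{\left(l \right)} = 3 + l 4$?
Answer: $\frac{1845475}{49} \approx 37663.0$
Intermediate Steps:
$B{\left(l \right)} = 3 + 4 l$
$I{\left(z \right)} = \frac{1}{-7 + z}$
$m{\left(r,a \right)} = \frac{a}{3 + 4 a}$
$37663 - m{\left(I{\left(-3 \right)},- 7 \left(0 - 5\right) + 1 \right)} = 37663 - \frac{- 7 \left(0 - 5\right) + 1}{3 + 4 \left(- 7 \left(0 - 5\right) + 1\right)} = 37663 - \frac{\left(-7\right) \left(-5\right) + 1}{3 + 4 \left(\left(-7\right) \left(-5\right) + 1\right)} = 37663 - \frac{35 + 1}{3 + 4 \left(35 + 1\right)} = 37663 - \frac{36}{3 + 4 \cdot 36} = 37663 - \frac{36}{3 + 144} = 37663 - \frac{36}{147} = 37663 - 36 \cdot \frac{1}{147} = 37663 - \frac{12}{49} = \frac{1845475}{49}$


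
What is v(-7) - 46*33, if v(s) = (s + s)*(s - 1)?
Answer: -1406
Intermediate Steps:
v(s) = 2*s*(-1 + s) (v(s) = (2*s)*(-1 + s) = 2*s*(-1 + s))
v(-7) - 46*33 = 2*(-7)*(-1 - 7) - 46*33 = 2*(-7)*(-8) - 1518 = 112 - 1518 = -1406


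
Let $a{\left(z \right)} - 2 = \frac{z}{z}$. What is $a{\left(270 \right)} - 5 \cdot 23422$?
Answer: $-117107$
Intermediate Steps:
$a{\left(z \right)} = 3$ ($a{\left(z \right)} = 2 + \frac{z}{z} = 2 + 1 = 3$)
$a{\left(270 \right)} - 5 \cdot 23422 = 3 - 5 \cdot 23422 = 3 - 117110 = -117107$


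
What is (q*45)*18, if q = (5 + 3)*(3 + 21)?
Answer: 155520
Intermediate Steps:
q = 192 (q = 8*24 = 192)
(q*45)*18 = (192*45)*18 = 8640*18 = 155520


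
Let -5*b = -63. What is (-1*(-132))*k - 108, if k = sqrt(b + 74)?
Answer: -108 + 132*sqrt(2165)/5 ≈ 1120.4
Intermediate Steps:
b = 63/5 (b = -1/5*(-63) = 63/5 ≈ 12.600)
k = sqrt(2165)/5 (k = sqrt(63/5 + 74) = sqrt(433/5) = sqrt(2165)/5 ≈ 9.3059)
(-1*(-132))*k - 108 = (-1*(-132))*(sqrt(2165)/5) - 108 = 132*(sqrt(2165)/5) - 108 = 132*sqrt(2165)/5 - 108 = -108 + 132*sqrt(2165)/5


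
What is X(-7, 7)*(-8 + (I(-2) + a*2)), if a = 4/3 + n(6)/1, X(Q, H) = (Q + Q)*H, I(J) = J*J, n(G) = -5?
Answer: 3332/3 ≈ 1110.7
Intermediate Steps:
I(J) = J²
X(Q, H) = 2*H*Q (X(Q, H) = (2*Q)*H = 2*H*Q)
a = -11/3 (a = 4/3 - 5/1 = 4*(⅓) - 5*1 = 4/3 - 5 = -11/3 ≈ -3.6667)
X(-7, 7)*(-8 + (I(-2) + a*2)) = (2*7*(-7))*(-8 + ((-2)² - 11/3*2)) = -98*(-8 + (4 - 22/3)) = -98*(-8 - 10/3) = -98*(-34/3) = 3332/3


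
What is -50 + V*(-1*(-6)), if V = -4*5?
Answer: -170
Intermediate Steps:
V = -20
-50 + V*(-1*(-6)) = -50 - (-20)*(-6) = -50 - 20*6 = -50 - 120 = -170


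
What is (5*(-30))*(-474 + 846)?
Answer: -55800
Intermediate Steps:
(5*(-30))*(-474 + 846) = -150*372 = -55800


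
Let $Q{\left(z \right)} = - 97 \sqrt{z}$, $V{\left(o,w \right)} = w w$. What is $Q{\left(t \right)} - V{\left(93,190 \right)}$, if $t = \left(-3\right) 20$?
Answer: $-36100 - 194 i \sqrt{15} \approx -36100.0 - 751.36 i$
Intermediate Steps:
$V{\left(o,w \right)} = w^{2}$
$t = -60$
$Q{\left(t \right)} - V{\left(93,190 \right)} = - 97 \sqrt{-60} - 190^{2} = - 97 \cdot 2 i \sqrt{15} - 36100 = - 194 i \sqrt{15} - 36100 = -36100 - 194 i \sqrt{15}$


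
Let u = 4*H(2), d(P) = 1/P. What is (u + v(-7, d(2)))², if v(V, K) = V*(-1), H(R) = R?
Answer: 225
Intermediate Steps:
v(V, K) = -V
u = 8 (u = 4*2 = 8)
(u + v(-7, d(2)))² = (8 - 1*(-7))² = (8 + 7)² = 15² = 225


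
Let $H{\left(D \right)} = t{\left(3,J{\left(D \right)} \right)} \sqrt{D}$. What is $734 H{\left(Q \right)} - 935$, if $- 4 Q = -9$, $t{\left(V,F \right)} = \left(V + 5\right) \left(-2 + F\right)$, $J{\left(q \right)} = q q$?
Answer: $\frac{52079}{2} \approx 26040.0$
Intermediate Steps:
$J{\left(q \right)} = q^{2}$
$t{\left(V,F \right)} = \left(-2 + F\right) \left(5 + V\right)$ ($t{\left(V,F \right)} = \left(5 + V\right) \left(-2 + F\right) = \left(-2 + F\right) \left(5 + V\right)$)
$Q = \frac{9}{4}$ ($Q = \left(- \frac{1}{4}\right) \left(-9\right) = \frac{9}{4} \approx 2.25$)
$H{\left(D \right)} = \sqrt{D} \left(-16 + 8 D^{2}\right)$ ($H{\left(D \right)} = \left(-10 - 6 + 5 D^{2} + D^{2} \cdot 3\right) \sqrt{D} = \left(-10 - 6 + 5 D^{2} + 3 D^{2}\right) \sqrt{D} = \left(-16 + 8 D^{2}\right) \sqrt{D} = \sqrt{D} \left(-16 + 8 D^{2}\right)$)
$734 H{\left(Q \right)} - 935 = 734 \cdot 8 \sqrt{\frac{9}{4}} \left(-2 + \left(\frac{9}{4}\right)^{2}\right) - 935 = 734 \cdot 8 \cdot \frac{3}{2} \left(-2 + \frac{81}{16}\right) - 935 = 734 \cdot 8 \cdot \frac{3}{2} \cdot \frac{49}{16} - 935 = 734 \cdot \frac{147}{4} - 935 = \frac{53949}{2} - 935 = \frac{52079}{2}$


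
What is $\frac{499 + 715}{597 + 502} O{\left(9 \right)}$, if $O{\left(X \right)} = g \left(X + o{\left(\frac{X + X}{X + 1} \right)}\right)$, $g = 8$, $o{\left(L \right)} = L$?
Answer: $\frac{524448}{5495} \approx 95.441$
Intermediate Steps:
$O{\left(X \right)} = 8 X + \frac{16 X}{1 + X}$ ($O{\left(X \right)} = 8 \left(X + \frac{X + X}{X + 1}\right) = 8 \left(X + \frac{2 X}{1 + X}\right) = 8 X + \frac{16 X}{1 + X}$)
$\frac{499 + 715}{597 + 502} O{\left(9 \right)} = \frac{499 + 715}{597 + 502} \cdot 8 \cdot 9 \frac{1}{1 + 9} \left(3 + 9\right) = \frac{1214}{1099} \cdot 8 \cdot 9 \cdot \frac{1}{10} \cdot 12 = 1214 \cdot \frac{1}{1099} \cdot 8 \cdot 9 \cdot \frac{1}{10} \cdot 12 = \frac{1214}{1099} \cdot \frac{432}{5} = \frac{524448}{5495}$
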